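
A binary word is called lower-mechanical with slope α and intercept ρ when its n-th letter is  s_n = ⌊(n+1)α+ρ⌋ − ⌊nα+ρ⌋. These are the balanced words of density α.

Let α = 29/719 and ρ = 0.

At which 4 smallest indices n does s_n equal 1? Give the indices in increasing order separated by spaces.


n=0: ⌊29/719⌋−⌊0/719⌋ = 0−0 = 0
n=1: ⌊58/719⌋−⌊29/719⌋ = 0−0 = 0
  …
n=24: ⌊725/719⌋−⌊696/719⌋ = 1−0 = 1  ← one
n=25: ⌊754/719⌋−⌊725/719⌋ = 1−1 = 0
n=26: ⌊783/719⌋−⌊754/719⌋ = 1−1 = 0
  …
n=49: ⌊1450/719⌋−⌊1421/719⌋ = 2−1 = 1  ← one
n=50: ⌊1479/719⌋−⌊1450/719⌋ = 2−2 = 0
n=51: ⌊1508/719⌋−⌊1479/719⌋ = 2−2 = 0
  …
n=74: ⌊2175/719⌋−⌊2146/719⌋ = 3−2 = 1  ← one
n=75: ⌊2204/719⌋−⌊2175/719⌋ = 3−3 = 0
n=76: ⌊2233/719⌋−⌊2204/719⌋ = 3−3 = 0
  …
n=99: ⌊2900/719⌋−⌊2871/719⌋ = 4−3 = 1  ← one
positions of the first 4 ones: 24 49 74 99

24 49 74 99


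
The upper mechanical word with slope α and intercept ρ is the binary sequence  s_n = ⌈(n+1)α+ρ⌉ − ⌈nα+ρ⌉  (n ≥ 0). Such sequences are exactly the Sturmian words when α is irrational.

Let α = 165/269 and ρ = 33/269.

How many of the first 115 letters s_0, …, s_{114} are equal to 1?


#1s = Σ_{n=0}^{114} s_n = Σ_{n=0}^{114} (⌈(n+1)α+ρ⌉ − ⌈nα+ρ⌉)
the sum telescopes: every ⌈nα+ρ⌉ with 0 < n < 115 appears once with + and once with −, leaving ⌈115α+ρ⌉ − ⌈0·α+ρ⌉
115α + ρ = (115·165 + 33) / 269 = 19008/269
ρ = 33/269
⌈19008/269⌉ = 71,  ⌈33/269⌉ = 1
#1s = 71 − 1 = 70

70


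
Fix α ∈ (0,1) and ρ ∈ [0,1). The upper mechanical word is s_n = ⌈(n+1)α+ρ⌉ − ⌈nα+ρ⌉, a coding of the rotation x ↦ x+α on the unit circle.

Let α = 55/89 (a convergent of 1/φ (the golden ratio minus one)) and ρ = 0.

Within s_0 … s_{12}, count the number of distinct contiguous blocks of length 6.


7

t_n = ⌈(n·55)/89⌉ for n = 0 … 13:
  n=0…9: ⌈0/89⌉=0 ⌈55/89⌉=1 ⌈110/89⌉=2 ⌈165/89⌉=2 ⌈220/89⌉=3 ⌈275/89⌉=4 ⌈330/89⌉=4 ⌈385/89⌉=5 ⌈440/89⌉=5 ⌈495/89⌉=6
  n=10…13: ⌈550/89⌉=7 ⌈605/89⌉=7 ⌈660/89⌉=8 ⌈715/89⌉=9
s_n = t_(n+1) − t_n for n = 0 … 12 gives
prefix = 1101101011011
slide a length-6 window over [0..5] … [7..12] (8 windows); first occurrence of each distinct factor:
  [  0..  5] 110110
  [  1..  6] 101101
  [  2..  7] 011010
  [  3..  8] 110101
  [  4..  9] 101011
  [  5.. 10] 010110
  [  7.. 12] 011011
  (the other 1 window repeats one of these)
distinct factors: {010110, 011010, 011011, 101011, 101101, 110101, 110110}
count = 7  (Sturmian bound for length 6 is 7)


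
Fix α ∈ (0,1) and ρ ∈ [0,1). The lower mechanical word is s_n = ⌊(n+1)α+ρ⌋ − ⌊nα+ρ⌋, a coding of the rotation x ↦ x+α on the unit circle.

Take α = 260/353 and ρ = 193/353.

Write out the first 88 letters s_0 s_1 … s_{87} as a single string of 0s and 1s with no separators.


1101101110111011101110110111011101110111011011101110111011101101110111011101101110111011

n=0: ⌊(1·260+193)/353⌋ − ⌊(0·260+193)/353⌋ = ⌊453/353⌋ − ⌊193/353⌋ = 1 − 0 = 1
n=1: ⌊(2·260+193)/353⌋ − ⌊(1·260+193)/353⌋ = ⌊713/353⌋ − ⌊453/353⌋ = 2 − 1 = 1
n=2: ⌊(3·260+193)/353⌋ − ⌊(2·260+193)/353⌋ = ⌊973/353⌋ − ⌊713/353⌋ = 2 − 2 = 0
n=3: ⌊(4·260+193)/353⌋ − ⌊(3·260+193)/353⌋ = ⌊1233/353⌋ − ⌊973/353⌋ = 3 − 2 = 1
n=4: ⌊(5·260+193)/353⌋ − ⌊(4·260+193)/353⌋ = ⌊1493/353⌋ − ⌊1233/353⌋ = 4 − 3 = 1
n=5: ⌊(6·260+193)/353⌋ − ⌊(5·260+193)/353⌋ = ⌊1753/353⌋ − ⌊1493/353⌋ = 4 − 4 = 0
n=6: ⌊(7·260+193)/353⌋ − ⌊(6·260+193)/353⌋ = ⌊2013/353⌋ − ⌊1753/353⌋ = 5 − 4 = 1
n=7: ⌊(8·260+193)/353⌋ − ⌊(7·260+193)/353⌋ = ⌊2273/353⌋ − ⌊2013/353⌋ = 6 − 5 = 1
n=8: ⌊(9·260+193)/353⌋ − ⌊(8·260+193)/353⌋ = ⌊2533/353⌋ − ⌊2273/353⌋ = 7 − 6 = 1
n=9: ⌊(10·260+193)/353⌋ − ⌊(9·260+193)/353⌋ = ⌊2793/353⌋ − ⌊2533/353⌋ = 7 − 7 = 0
n=10: ⌊(11·260+193)/353⌋ − ⌊(10·260+193)/353⌋ = ⌊3053/353⌋ − ⌊2793/353⌋ = 8 − 7 = 1
n=11: ⌊(12·260+193)/353⌋ − ⌊(11·260+193)/353⌋ = ⌊3313/353⌋ − ⌊3053/353⌋ = 9 − 8 = 1
n=12: ⌊(13·260+193)/353⌋ − ⌊(12·260+193)/353⌋ = ⌊3573/353⌋ − ⌊3313/353⌋ = 10 − 9 = 1
n=13: ⌊(14·260+193)/353⌋ − ⌊(13·260+193)/353⌋ = ⌊3833/353⌋ − ⌊3573/353⌋ = 10 − 10 = 0
n=14: ⌊(15·260+193)/353⌋ − ⌊(14·260+193)/353⌋ = ⌊4093/353⌋ − ⌊3833/353⌋ = 11 − 10 = 1
n=15: ⌊(16·260+193)/353⌋ − ⌊(15·260+193)/353⌋ = ⌊4353/353⌋ − ⌊4093/353⌋ = 12 − 11 = 1
n=16: ⌊(17·260+193)/353⌋ − ⌊(16·260+193)/353⌋ = ⌊4613/353⌋ − ⌊4353/353⌋ = 13 − 12 = 1
n=17: ⌊(18·260+193)/353⌋ − ⌊(17·260+193)/353⌋ = ⌊4873/353⌋ − ⌊4613/353⌋ = 13 − 13 = 0
n=18: ⌊(19·260+193)/353⌋ − ⌊(18·260+193)/353⌋ = ⌊5133/353⌋ − ⌊4873/353⌋ = 14 − 13 = 1
n=19: ⌊(20·260+193)/353⌋ − ⌊(19·260+193)/353⌋ = ⌊5393/353⌋ − ⌊5133/353⌋ = 15 − 14 = 1
n=20: ⌊(21·260+193)/353⌋ − ⌊(20·260+193)/353⌋ = ⌊5653/353⌋ − ⌊5393/353⌋ = 16 − 15 = 1
n=21: ⌊(22·260+193)/353⌋ − ⌊(21·260+193)/353⌋ = ⌊5913/353⌋ − ⌊5653/353⌋ = 16 − 16 = 0
n=22: ⌊(23·260+193)/353⌋ − ⌊(22·260+193)/353⌋ = ⌊6173/353⌋ − ⌊5913/353⌋ = 17 − 16 = 1
n=23: ⌊(24·260+193)/353⌋ − ⌊(23·260+193)/353⌋ = ⌊6433/353⌋ − ⌊6173/353⌋ = 18 − 17 = 1
n=24: ⌊(25·260+193)/353⌋ − ⌊(24·260+193)/353⌋ = ⌊6693/353⌋ − ⌊6433/353⌋ = 18 − 18 = 0
n=25: ⌊(26·260+193)/353⌋ − ⌊(25·260+193)/353⌋ = ⌊6953/353⌋ − ⌊6693/353⌋ = 19 − 18 = 1
n=26: ⌊(27·260+193)/353⌋ − ⌊(26·260+193)/353⌋ = ⌊7213/353⌋ − ⌊6953/353⌋ = 20 − 19 = 1
n=27: ⌊(28·260+193)/353⌋ − ⌊(27·260+193)/353⌋ = ⌊7473/353⌋ − ⌊7213/353⌋ = 21 − 20 = 1
n=28: ⌊(29·260+193)/353⌋ − ⌊(28·260+193)/353⌋ = ⌊7733/353⌋ − ⌊7473/353⌋ = 21 − 21 = 0
n=29: ⌊(30·260+193)/353⌋ − ⌊(29·260+193)/353⌋ = ⌊7993/353⌋ − ⌊7733/353⌋ = 22 − 21 = 1
n=30: ⌊(31·260+193)/353⌋ − ⌊(30·260+193)/353⌋ = ⌊8253/353⌋ − ⌊7993/353⌋ = 23 − 22 = 1
n=31: ⌊(32·260+193)/353⌋ − ⌊(31·260+193)/353⌋ = ⌊8513/353⌋ − ⌊8253/353⌋ = 24 − 23 = 1
n=32: ⌊(33·260+193)/353⌋ − ⌊(32·260+193)/353⌋ = ⌊8773/353⌋ − ⌊8513/353⌋ = 24 − 24 = 0
n=33: ⌊(34·260+193)/353⌋ − ⌊(33·260+193)/353⌋ = ⌊9033/353⌋ − ⌊8773/353⌋ = 25 − 24 = 1
n=34: ⌊(35·260+193)/353⌋ − ⌊(34·260+193)/353⌋ = ⌊9293/353⌋ − ⌊9033/353⌋ = 26 − 25 = 1
n=35: ⌊(36·260+193)/353⌋ − ⌊(35·260+193)/353⌋ = ⌊9553/353⌋ − ⌊9293/353⌋ = 27 − 26 = 1
n=36: ⌊(37·260+193)/353⌋ − ⌊(36·260+193)/353⌋ = ⌊9813/353⌋ − ⌊9553/353⌋ = 27 − 27 = 0
n=37: ⌊(38·260+193)/353⌋ − ⌊(37·260+193)/353⌋ = ⌊10073/353⌋ − ⌊9813/353⌋ = 28 − 27 = 1
n=38: ⌊(39·260+193)/353⌋ − ⌊(38·260+193)/353⌋ = ⌊10333/353⌋ − ⌊10073/353⌋ = 29 − 28 = 1
n=39: ⌊(40·260+193)/353⌋ − ⌊(39·260+193)/353⌋ = ⌊10593/353⌋ − ⌊10333/353⌋ = 30 − 29 = 1
n=40: ⌊(41·260+193)/353⌋ − ⌊(40·260+193)/353⌋ = ⌊10853/353⌋ − ⌊10593/353⌋ = 30 − 30 = 0
n=41: ⌊(42·260+193)/353⌋ − ⌊(41·260+193)/353⌋ = ⌊11113/353⌋ − ⌊10853/353⌋ = 31 − 30 = 1
n=42: ⌊(43·260+193)/353⌋ − ⌊(42·260+193)/353⌋ = ⌊11373/353⌋ − ⌊11113/353⌋ = 32 − 31 = 1
n=43: ⌊(44·260+193)/353⌋ − ⌊(43·260+193)/353⌋ = ⌊11633/353⌋ − ⌊11373/353⌋ = 32 − 32 = 0
n=44: ⌊(45·260+193)/353⌋ − ⌊(44·260+193)/353⌋ = ⌊11893/353⌋ − ⌊11633/353⌋ = 33 − 32 = 1
n=45: ⌊(46·260+193)/353⌋ − ⌊(45·260+193)/353⌋ = ⌊12153/353⌋ − ⌊11893/353⌋ = 34 − 33 = 1
n=46: ⌊(47·260+193)/353⌋ − ⌊(46·260+193)/353⌋ = ⌊12413/353⌋ − ⌊12153/353⌋ = 35 − 34 = 1
n=47: ⌊(48·260+193)/353⌋ − ⌊(47·260+193)/353⌋ = ⌊12673/353⌋ − ⌊12413/353⌋ = 35 − 35 = 0
n=48: ⌊(49·260+193)/353⌋ − ⌊(48·260+193)/353⌋ = ⌊12933/353⌋ − ⌊12673/353⌋ = 36 − 35 = 1
n=49: ⌊(50·260+193)/353⌋ − ⌊(49·260+193)/353⌋ = ⌊13193/353⌋ − ⌊12933/353⌋ = 37 − 36 = 1
n=50: ⌊(51·260+193)/353⌋ − ⌊(50·260+193)/353⌋ = ⌊13453/353⌋ − ⌊13193/353⌋ = 38 − 37 = 1
n=51: ⌊(52·260+193)/353⌋ − ⌊(51·260+193)/353⌋ = ⌊13713/353⌋ − ⌊13453/353⌋ = 38 − 38 = 0
n=52: ⌊(53·260+193)/353⌋ − ⌊(52·260+193)/353⌋ = ⌊13973/353⌋ − ⌊13713/353⌋ = 39 − 38 = 1
n=53: ⌊(54·260+193)/353⌋ − ⌊(53·260+193)/353⌋ = ⌊14233/353⌋ − ⌊13973/353⌋ = 40 − 39 = 1
n=54: ⌊(55·260+193)/353⌋ − ⌊(54·260+193)/353⌋ = ⌊14493/353⌋ − ⌊14233/353⌋ = 41 − 40 = 1
n=55: ⌊(56·260+193)/353⌋ − ⌊(55·260+193)/353⌋ = ⌊14753/353⌋ − ⌊14493/353⌋ = 41 − 41 = 0
n=56: ⌊(57·260+193)/353⌋ − ⌊(56·260+193)/353⌋ = ⌊15013/353⌋ − ⌊14753/353⌋ = 42 − 41 = 1
n=57: ⌊(58·260+193)/353⌋ − ⌊(57·260+193)/353⌋ = ⌊15273/353⌋ − ⌊15013/353⌋ = 43 − 42 = 1
n=58: ⌊(59·260+193)/353⌋ − ⌊(58·260+193)/353⌋ = ⌊15533/353⌋ − ⌊15273/353⌋ = 44 − 43 = 1
n=59: ⌊(60·260+193)/353⌋ − ⌊(59·260+193)/353⌋ = ⌊15793/353⌋ − ⌊15533/353⌋ = 44 − 44 = 0
n=60: ⌊(61·260+193)/353⌋ − ⌊(60·260+193)/353⌋ = ⌊16053/353⌋ − ⌊15793/353⌋ = 45 − 44 = 1
n=61: ⌊(62·260+193)/353⌋ − ⌊(61·260+193)/353⌋ = ⌊16313/353⌋ − ⌊16053/353⌋ = 46 − 45 = 1
n=62: ⌊(63·260+193)/353⌋ − ⌊(62·260+193)/353⌋ = ⌊16573/353⌋ − ⌊16313/353⌋ = 46 − 46 = 0
n=63: ⌊(64·260+193)/353⌋ − ⌊(63·260+193)/353⌋ = ⌊16833/353⌋ − ⌊16573/353⌋ = 47 − 46 = 1
n=64: ⌊(65·260+193)/353⌋ − ⌊(64·260+193)/353⌋ = ⌊17093/353⌋ − ⌊16833/353⌋ = 48 − 47 = 1
n=65: ⌊(66·260+193)/353⌋ − ⌊(65·260+193)/353⌋ = ⌊17353/353⌋ − ⌊17093/353⌋ = 49 − 48 = 1
n=66: ⌊(67·260+193)/353⌋ − ⌊(66·260+193)/353⌋ = ⌊17613/353⌋ − ⌊17353/353⌋ = 49 − 49 = 0
n=67: ⌊(68·260+193)/353⌋ − ⌊(67·260+193)/353⌋ = ⌊17873/353⌋ − ⌊17613/353⌋ = 50 − 49 = 1
n=68: ⌊(69·260+193)/353⌋ − ⌊(68·260+193)/353⌋ = ⌊18133/353⌋ − ⌊17873/353⌋ = 51 − 50 = 1
n=69: ⌊(70·260+193)/353⌋ − ⌊(69·260+193)/353⌋ = ⌊18393/353⌋ − ⌊18133/353⌋ = 52 − 51 = 1
n=70: ⌊(71·260+193)/353⌋ − ⌊(70·260+193)/353⌋ = ⌊18653/353⌋ − ⌊18393/353⌋ = 52 − 52 = 0
n=71: ⌊(72·260+193)/353⌋ − ⌊(71·260+193)/353⌋ = ⌊18913/353⌋ − ⌊18653/353⌋ = 53 − 52 = 1
n=72: ⌊(73·260+193)/353⌋ − ⌊(72·260+193)/353⌋ = ⌊19173/353⌋ − ⌊18913/353⌋ = 54 − 53 = 1
n=73: ⌊(74·260+193)/353⌋ − ⌊(73·260+193)/353⌋ = ⌊19433/353⌋ − ⌊19173/353⌋ = 55 − 54 = 1
n=74: ⌊(75·260+193)/353⌋ − ⌊(74·260+193)/353⌋ = ⌊19693/353⌋ − ⌊19433/353⌋ = 55 − 55 = 0
n=75: ⌊(76·260+193)/353⌋ − ⌊(75·260+193)/353⌋ = ⌊19953/353⌋ − ⌊19693/353⌋ = 56 − 55 = 1
n=76: ⌊(77·260+193)/353⌋ − ⌊(76·260+193)/353⌋ = ⌊20213/353⌋ − ⌊19953/353⌋ = 57 − 56 = 1
n=77: ⌊(78·260+193)/353⌋ − ⌊(77·260+193)/353⌋ = ⌊20473/353⌋ − ⌊20213/353⌋ = 57 − 57 = 0
n=78: ⌊(79·260+193)/353⌋ − ⌊(78·260+193)/353⌋ = ⌊20733/353⌋ − ⌊20473/353⌋ = 58 − 57 = 1
n=79: ⌊(80·260+193)/353⌋ − ⌊(79·260+193)/353⌋ = ⌊20993/353⌋ − ⌊20733/353⌋ = 59 − 58 = 1
n=80: ⌊(81·260+193)/353⌋ − ⌊(80·260+193)/353⌋ = ⌊21253/353⌋ − ⌊20993/353⌋ = 60 − 59 = 1
n=81: ⌊(82·260+193)/353⌋ − ⌊(81·260+193)/353⌋ = ⌊21513/353⌋ − ⌊21253/353⌋ = 60 − 60 = 0
n=82: ⌊(83·260+193)/353⌋ − ⌊(82·260+193)/353⌋ = ⌊21773/353⌋ − ⌊21513/353⌋ = 61 − 60 = 1
n=83: ⌊(84·260+193)/353⌋ − ⌊(83·260+193)/353⌋ = ⌊22033/353⌋ − ⌊21773/353⌋ = 62 − 61 = 1
n=84: ⌊(85·260+193)/353⌋ − ⌊(84·260+193)/353⌋ = ⌊22293/353⌋ − ⌊22033/353⌋ = 63 − 62 = 1
n=85: ⌊(86·260+193)/353⌋ − ⌊(85·260+193)/353⌋ = ⌊22553/353⌋ − ⌊22293/353⌋ = 63 − 63 = 0
n=86: ⌊(87·260+193)/353⌋ − ⌊(86·260+193)/353⌋ = ⌊22813/353⌋ − ⌊22553/353⌋ = 64 − 63 = 1
n=87: ⌊(88·260+193)/353⌋ − ⌊(87·260+193)/353⌋ = ⌊23073/353⌋ − ⌊22813/353⌋ = 65 − 64 = 1


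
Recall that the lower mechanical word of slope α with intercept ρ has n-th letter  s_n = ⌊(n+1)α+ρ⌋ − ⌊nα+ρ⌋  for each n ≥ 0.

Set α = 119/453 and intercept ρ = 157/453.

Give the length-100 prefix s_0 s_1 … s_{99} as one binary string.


n=0: ⌊(1·119+157)/453⌋ − ⌊(0·119+157)/453⌋ = ⌊276/453⌋ − ⌊157/453⌋ = 0 − 0 = 0
n=1: ⌊(2·119+157)/453⌋ − ⌊(1·119+157)/453⌋ = ⌊395/453⌋ − ⌊276/453⌋ = 0 − 0 = 0
n=2: ⌊(3·119+157)/453⌋ − ⌊(2·119+157)/453⌋ = ⌊514/453⌋ − ⌊395/453⌋ = 1 − 0 = 1
n=3: ⌊(4·119+157)/453⌋ − ⌊(3·119+157)/453⌋ = ⌊633/453⌋ − ⌊514/453⌋ = 1 − 1 = 0
n=4: ⌊(5·119+157)/453⌋ − ⌊(4·119+157)/453⌋ = ⌊752/453⌋ − ⌊633/453⌋ = 1 − 1 = 0
n=5: ⌊(6·119+157)/453⌋ − ⌊(5·119+157)/453⌋ = ⌊871/453⌋ − ⌊752/453⌋ = 1 − 1 = 0
n=6: ⌊(7·119+157)/453⌋ − ⌊(6·119+157)/453⌋ = ⌊990/453⌋ − ⌊871/453⌋ = 2 − 1 = 1
n=7: ⌊(8·119+157)/453⌋ − ⌊(7·119+157)/453⌋ = ⌊1109/453⌋ − ⌊990/453⌋ = 2 − 2 = 0
n=8: ⌊(9·119+157)/453⌋ − ⌊(8·119+157)/453⌋ = ⌊1228/453⌋ − ⌊1109/453⌋ = 2 − 2 = 0
n=9: ⌊(10·119+157)/453⌋ − ⌊(9·119+157)/453⌋ = ⌊1347/453⌋ − ⌊1228/453⌋ = 2 − 2 = 0
n=10: ⌊(11·119+157)/453⌋ − ⌊(10·119+157)/453⌋ = ⌊1466/453⌋ − ⌊1347/453⌋ = 3 − 2 = 1
n=11: ⌊(12·119+157)/453⌋ − ⌊(11·119+157)/453⌋ = ⌊1585/453⌋ − ⌊1466/453⌋ = 3 − 3 = 0
n=12: ⌊(13·119+157)/453⌋ − ⌊(12·119+157)/453⌋ = ⌊1704/453⌋ − ⌊1585/453⌋ = 3 − 3 = 0
n=13: ⌊(14·119+157)/453⌋ − ⌊(13·119+157)/453⌋ = ⌊1823/453⌋ − ⌊1704/453⌋ = 4 − 3 = 1
n=14: ⌊(15·119+157)/453⌋ − ⌊(14·119+157)/453⌋ = ⌊1942/453⌋ − ⌊1823/453⌋ = 4 − 4 = 0
n=15: ⌊(16·119+157)/453⌋ − ⌊(15·119+157)/453⌋ = ⌊2061/453⌋ − ⌊1942/453⌋ = 4 − 4 = 0
n=16: ⌊(17·119+157)/453⌋ − ⌊(16·119+157)/453⌋ = ⌊2180/453⌋ − ⌊2061/453⌋ = 4 − 4 = 0
n=17: ⌊(18·119+157)/453⌋ − ⌊(17·119+157)/453⌋ = ⌊2299/453⌋ − ⌊2180/453⌋ = 5 − 4 = 1
n=18: ⌊(19·119+157)/453⌋ − ⌊(18·119+157)/453⌋ = ⌊2418/453⌋ − ⌊2299/453⌋ = 5 − 5 = 0
n=19: ⌊(20·119+157)/453⌋ − ⌊(19·119+157)/453⌋ = ⌊2537/453⌋ − ⌊2418/453⌋ = 5 − 5 = 0
n=20: ⌊(21·119+157)/453⌋ − ⌊(20·119+157)/453⌋ = ⌊2656/453⌋ − ⌊2537/453⌋ = 5 − 5 = 0
n=21: ⌊(22·119+157)/453⌋ − ⌊(21·119+157)/453⌋ = ⌊2775/453⌋ − ⌊2656/453⌋ = 6 − 5 = 1
n=22: ⌊(23·119+157)/453⌋ − ⌊(22·119+157)/453⌋ = ⌊2894/453⌋ − ⌊2775/453⌋ = 6 − 6 = 0
n=23: ⌊(24·119+157)/453⌋ − ⌊(23·119+157)/453⌋ = ⌊3013/453⌋ − ⌊2894/453⌋ = 6 − 6 = 0
n=24: ⌊(25·119+157)/453⌋ − ⌊(24·119+157)/453⌋ = ⌊3132/453⌋ − ⌊3013/453⌋ = 6 − 6 = 0
n=25: ⌊(26·119+157)/453⌋ − ⌊(25·119+157)/453⌋ = ⌊3251/453⌋ − ⌊3132/453⌋ = 7 − 6 = 1
n=26: ⌊(27·119+157)/453⌋ − ⌊(26·119+157)/453⌋ = ⌊3370/453⌋ − ⌊3251/453⌋ = 7 − 7 = 0
n=27: ⌊(28·119+157)/453⌋ − ⌊(27·119+157)/453⌋ = ⌊3489/453⌋ − ⌊3370/453⌋ = 7 − 7 = 0
n=28: ⌊(29·119+157)/453⌋ − ⌊(28·119+157)/453⌋ = ⌊3608/453⌋ − ⌊3489/453⌋ = 7 − 7 = 0
n=29: ⌊(30·119+157)/453⌋ − ⌊(29·119+157)/453⌋ = ⌊3727/453⌋ − ⌊3608/453⌋ = 8 − 7 = 1
n=30: ⌊(31·119+157)/453⌋ − ⌊(30·119+157)/453⌋ = ⌊3846/453⌋ − ⌊3727/453⌋ = 8 − 8 = 0
n=31: ⌊(32·119+157)/453⌋ − ⌊(31·119+157)/453⌋ = ⌊3965/453⌋ − ⌊3846/453⌋ = 8 − 8 = 0
n=32: ⌊(33·119+157)/453⌋ − ⌊(32·119+157)/453⌋ = ⌊4084/453⌋ − ⌊3965/453⌋ = 9 − 8 = 1
n=33: ⌊(34·119+157)/453⌋ − ⌊(33·119+157)/453⌋ = ⌊4203/453⌋ − ⌊4084/453⌋ = 9 − 9 = 0
n=34: ⌊(35·119+157)/453⌋ − ⌊(34·119+157)/453⌋ = ⌊4322/453⌋ − ⌊4203/453⌋ = 9 − 9 = 0
n=35: ⌊(36·119+157)/453⌋ − ⌊(35·119+157)/453⌋ = ⌊4441/453⌋ − ⌊4322/453⌋ = 9 − 9 = 0
n=36: ⌊(37·119+157)/453⌋ − ⌊(36·119+157)/453⌋ = ⌊4560/453⌋ − ⌊4441/453⌋ = 10 − 9 = 1
n=37: ⌊(38·119+157)/453⌋ − ⌊(37·119+157)/453⌋ = ⌊4679/453⌋ − ⌊4560/453⌋ = 10 − 10 = 0
n=38: ⌊(39·119+157)/453⌋ − ⌊(38·119+157)/453⌋ = ⌊4798/453⌋ − ⌊4679/453⌋ = 10 − 10 = 0
n=39: ⌊(40·119+157)/453⌋ − ⌊(39·119+157)/453⌋ = ⌊4917/453⌋ − ⌊4798/453⌋ = 10 − 10 = 0
n=40: ⌊(41·119+157)/453⌋ − ⌊(40·119+157)/453⌋ = ⌊5036/453⌋ − ⌊4917/453⌋ = 11 − 10 = 1
n=41: ⌊(42·119+157)/453⌋ − ⌊(41·119+157)/453⌋ = ⌊5155/453⌋ − ⌊5036/453⌋ = 11 − 11 = 0
n=42: ⌊(43·119+157)/453⌋ − ⌊(42·119+157)/453⌋ = ⌊5274/453⌋ − ⌊5155/453⌋ = 11 − 11 = 0
n=43: ⌊(44·119+157)/453⌋ − ⌊(43·119+157)/453⌋ = ⌊5393/453⌋ − ⌊5274/453⌋ = 11 − 11 = 0
n=44: ⌊(45·119+157)/453⌋ − ⌊(44·119+157)/453⌋ = ⌊5512/453⌋ − ⌊5393/453⌋ = 12 − 11 = 1
n=45: ⌊(46·119+157)/453⌋ − ⌊(45·119+157)/453⌋ = ⌊5631/453⌋ − ⌊5512/453⌋ = 12 − 12 = 0
n=46: ⌊(47·119+157)/453⌋ − ⌊(46·119+157)/453⌋ = ⌊5750/453⌋ − ⌊5631/453⌋ = 12 − 12 = 0
n=47: ⌊(48·119+157)/453⌋ − ⌊(47·119+157)/453⌋ = ⌊5869/453⌋ − ⌊5750/453⌋ = 12 − 12 = 0
n=48: ⌊(49·119+157)/453⌋ − ⌊(48·119+157)/453⌋ = ⌊5988/453⌋ − ⌊5869/453⌋ = 13 − 12 = 1
n=49: ⌊(50·119+157)/453⌋ − ⌊(49·119+157)/453⌋ = ⌊6107/453⌋ − ⌊5988/453⌋ = 13 − 13 = 0
n=50: ⌊(51·119+157)/453⌋ − ⌊(50·119+157)/453⌋ = ⌊6226/453⌋ − ⌊6107/453⌋ = 13 − 13 = 0
n=51: ⌊(52·119+157)/453⌋ − ⌊(51·119+157)/453⌋ = ⌊6345/453⌋ − ⌊6226/453⌋ = 14 − 13 = 1
n=52: ⌊(53·119+157)/453⌋ − ⌊(52·119+157)/453⌋ = ⌊6464/453⌋ − ⌊6345/453⌋ = 14 − 14 = 0
n=53: ⌊(54·119+157)/453⌋ − ⌊(53·119+157)/453⌋ = ⌊6583/453⌋ − ⌊6464/453⌋ = 14 − 14 = 0
n=54: ⌊(55·119+157)/453⌋ − ⌊(54·119+157)/453⌋ = ⌊6702/453⌋ − ⌊6583/453⌋ = 14 − 14 = 0
n=55: ⌊(56·119+157)/453⌋ − ⌊(55·119+157)/453⌋ = ⌊6821/453⌋ − ⌊6702/453⌋ = 15 − 14 = 1
n=56: ⌊(57·119+157)/453⌋ − ⌊(56·119+157)/453⌋ = ⌊6940/453⌋ − ⌊6821/453⌋ = 15 − 15 = 0
n=57: ⌊(58·119+157)/453⌋ − ⌊(57·119+157)/453⌋ = ⌊7059/453⌋ − ⌊6940/453⌋ = 15 − 15 = 0
n=58: ⌊(59·119+157)/453⌋ − ⌊(58·119+157)/453⌋ = ⌊7178/453⌋ − ⌊7059/453⌋ = 15 − 15 = 0
n=59: ⌊(60·119+157)/453⌋ − ⌊(59·119+157)/453⌋ = ⌊7297/453⌋ − ⌊7178/453⌋ = 16 − 15 = 1
n=60: ⌊(61·119+157)/453⌋ − ⌊(60·119+157)/453⌋ = ⌊7416/453⌋ − ⌊7297/453⌋ = 16 − 16 = 0
n=61: ⌊(62·119+157)/453⌋ − ⌊(61·119+157)/453⌋ = ⌊7535/453⌋ − ⌊7416/453⌋ = 16 − 16 = 0
n=62: ⌊(63·119+157)/453⌋ − ⌊(62·119+157)/453⌋ = ⌊7654/453⌋ − ⌊7535/453⌋ = 16 − 16 = 0
n=63: ⌊(64·119+157)/453⌋ − ⌊(63·119+157)/453⌋ = ⌊7773/453⌋ − ⌊7654/453⌋ = 17 − 16 = 1
n=64: ⌊(65·119+157)/453⌋ − ⌊(64·119+157)/453⌋ = ⌊7892/453⌋ − ⌊7773/453⌋ = 17 − 17 = 0
n=65: ⌊(66·119+157)/453⌋ − ⌊(65·119+157)/453⌋ = ⌊8011/453⌋ − ⌊7892/453⌋ = 17 − 17 = 0
n=66: ⌊(67·119+157)/453⌋ − ⌊(66·119+157)/453⌋ = ⌊8130/453⌋ − ⌊8011/453⌋ = 17 − 17 = 0
n=67: ⌊(68·119+157)/453⌋ − ⌊(67·119+157)/453⌋ = ⌊8249/453⌋ − ⌊8130/453⌋ = 18 − 17 = 1
n=68: ⌊(69·119+157)/453⌋ − ⌊(68·119+157)/453⌋ = ⌊8368/453⌋ − ⌊8249/453⌋ = 18 − 18 = 0
n=69: ⌊(70·119+157)/453⌋ − ⌊(69·119+157)/453⌋ = ⌊8487/453⌋ − ⌊8368/453⌋ = 18 − 18 = 0
n=70: ⌊(71·119+157)/453⌋ − ⌊(70·119+157)/453⌋ = ⌊8606/453⌋ − ⌊8487/453⌋ = 18 − 18 = 0
n=71: ⌊(72·119+157)/453⌋ − ⌊(71·119+157)/453⌋ = ⌊8725/453⌋ − ⌊8606/453⌋ = 19 − 18 = 1
n=72: ⌊(73·119+157)/453⌋ − ⌊(72·119+157)/453⌋ = ⌊8844/453⌋ − ⌊8725/453⌋ = 19 − 19 = 0
n=73: ⌊(74·119+157)/453⌋ − ⌊(73·119+157)/453⌋ = ⌊8963/453⌋ − ⌊8844/453⌋ = 19 − 19 = 0
n=74: ⌊(75·119+157)/453⌋ − ⌊(74·119+157)/453⌋ = ⌊9082/453⌋ − ⌊8963/453⌋ = 20 − 19 = 1
n=75: ⌊(76·119+157)/453⌋ − ⌊(75·119+157)/453⌋ = ⌊9201/453⌋ − ⌊9082/453⌋ = 20 − 20 = 0
n=76: ⌊(77·119+157)/453⌋ − ⌊(76·119+157)/453⌋ = ⌊9320/453⌋ − ⌊9201/453⌋ = 20 − 20 = 0
n=77: ⌊(78·119+157)/453⌋ − ⌊(77·119+157)/453⌋ = ⌊9439/453⌋ − ⌊9320/453⌋ = 20 − 20 = 0
n=78: ⌊(79·119+157)/453⌋ − ⌊(78·119+157)/453⌋ = ⌊9558/453⌋ − ⌊9439/453⌋ = 21 − 20 = 1
n=79: ⌊(80·119+157)/453⌋ − ⌊(79·119+157)/453⌋ = ⌊9677/453⌋ − ⌊9558/453⌋ = 21 − 21 = 0
n=80: ⌊(81·119+157)/453⌋ − ⌊(80·119+157)/453⌋ = ⌊9796/453⌋ − ⌊9677/453⌋ = 21 − 21 = 0
n=81: ⌊(82·119+157)/453⌋ − ⌊(81·119+157)/453⌋ = ⌊9915/453⌋ − ⌊9796/453⌋ = 21 − 21 = 0
n=82: ⌊(83·119+157)/453⌋ − ⌊(82·119+157)/453⌋ = ⌊10034/453⌋ − ⌊9915/453⌋ = 22 − 21 = 1
n=83: ⌊(84·119+157)/453⌋ − ⌊(83·119+157)/453⌋ = ⌊10153/453⌋ − ⌊10034/453⌋ = 22 − 22 = 0
n=84: ⌊(85·119+157)/453⌋ − ⌊(84·119+157)/453⌋ = ⌊10272/453⌋ − ⌊10153/453⌋ = 22 − 22 = 0
n=85: ⌊(86·119+157)/453⌋ − ⌊(85·119+157)/453⌋ = ⌊10391/453⌋ − ⌊10272/453⌋ = 22 − 22 = 0
n=86: ⌊(87·119+157)/453⌋ − ⌊(86·119+157)/453⌋ = ⌊10510/453⌋ − ⌊10391/453⌋ = 23 − 22 = 1
n=87: ⌊(88·119+157)/453⌋ − ⌊(87·119+157)/453⌋ = ⌊10629/453⌋ − ⌊10510/453⌋ = 23 − 23 = 0
n=88: ⌊(89·119+157)/453⌋ − ⌊(88·119+157)/453⌋ = ⌊10748/453⌋ − ⌊10629/453⌋ = 23 − 23 = 0
n=89: ⌊(90·119+157)/453⌋ − ⌊(89·119+157)/453⌋ = ⌊10867/453⌋ − ⌊10748/453⌋ = 23 − 23 = 0
n=90: ⌊(91·119+157)/453⌋ − ⌊(90·119+157)/453⌋ = ⌊10986/453⌋ − ⌊10867/453⌋ = 24 − 23 = 1
n=91: ⌊(92·119+157)/453⌋ − ⌊(91·119+157)/453⌋ = ⌊11105/453⌋ − ⌊10986/453⌋ = 24 − 24 = 0
n=92: ⌊(93·119+157)/453⌋ − ⌊(92·119+157)/453⌋ = ⌊11224/453⌋ − ⌊11105/453⌋ = 24 − 24 = 0
n=93: ⌊(94·119+157)/453⌋ − ⌊(93·119+157)/453⌋ = ⌊11343/453⌋ − ⌊11224/453⌋ = 25 − 24 = 1
n=94: ⌊(95·119+157)/453⌋ − ⌊(94·119+157)/453⌋ = ⌊11462/453⌋ − ⌊11343/453⌋ = 25 − 25 = 0
n=95: ⌊(96·119+157)/453⌋ − ⌊(95·119+157)/453⌋ = ⌊11581/453⌋ − ⌊11462/453⌋ = 25 − 25 = 0
n=96: ⌊(97·119+157)/453⌋ − ⌊(96·119+157)/453⌋ = ⌊11700/453⌋ − ⌊11581/453⌋ = 25 − 25 = 0
n=97: ⌊(98·119+157)/453⌋ − ⌊(97·119+157)/453⌋ = ⌊11819/453⌋ − ⌊11700/453⌋ = 26 − 25 = 1
n=98: ⌊(99·119+157)/453⌋ − ⌊(98·119+157)/453⌋ = ⌊11938/453⌋ − ⌊11819/453⌋ = 26 − 26 = 0
n=99: ⌊(100·119+157)/453⌋ − ⌊(99·119+157)/453⌋ = ⌊12057/453⌋ − ⌊11938/453⌋ = 26 − 26 = 0

0010001000100100010001000100010010001000100010001001000100010001000100010010001000100010001001000100


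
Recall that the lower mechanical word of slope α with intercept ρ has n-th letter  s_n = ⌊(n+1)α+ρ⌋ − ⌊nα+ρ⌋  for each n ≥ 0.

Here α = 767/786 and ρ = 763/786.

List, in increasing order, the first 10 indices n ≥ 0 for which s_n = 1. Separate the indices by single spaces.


n=0: ⌊1530/786⌋−⌊763/786⌋ = 1−0 = 1  ← one
n=1: ⌊2297/786⌋−⌊1530/786⌋ = 2−1 = 1  ← one
n=2: ⌊3064/786⌋−⌊2297/786⌋ = 3−2 = 1  ← one
n=3: ⌊3831/786⌋−⌊3064/786⌋ = 4−3 = 1  ← one
n=4: ⌊4598/786⌋−⌊3831/786⌋ = 5−4 = 1  ← one
n=5: ⌊5365/786⌋−⌊4598/786⌋ = 6−5 = 1  ← one
n=6: ⌊6132/786⌋−⌊5365/786⌋ = 7−6 = 1  ← one
n=7: ⌊6899/786⌋−⌊6132/786⌋ = 8−7 = 1  ← one
n=8: ⌊7666/786⌋−⌊6899/786⌋ = 9−8 = 1  ← one
n=9: ⌊8433/786⌋−⌊7666/786⌋ = 10−9 = 1  ← one
positions of the first 10 ones: 0 1 2 3 4 5 6 7 8 9

0 1 2 3 4 5 6 7 8 9


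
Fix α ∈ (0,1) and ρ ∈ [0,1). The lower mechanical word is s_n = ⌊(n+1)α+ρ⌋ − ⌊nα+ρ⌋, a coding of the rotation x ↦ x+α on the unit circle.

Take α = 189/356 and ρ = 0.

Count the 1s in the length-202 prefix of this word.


#1s = Σ_{n=0}^{201} s_n = Σ_{n=0}^{201} (⌊(n+1)α+ρ⌋ − ⌊nα+ρ⌋)
the sum telescopes: every ⌊nα+ρ⌋ with 0 < n < 202 appears once with + and once with −, leaving ⌊202α+ρ⌋ − ⌊0·α+ρ⌋
202α + ρ = (202·189) / 356 = 38178/356
ρ = 0/356
⌊38178/356⌋ = 107,  ⌊0/356⌋ = 0
#1s = 107 − 0 = 107

107


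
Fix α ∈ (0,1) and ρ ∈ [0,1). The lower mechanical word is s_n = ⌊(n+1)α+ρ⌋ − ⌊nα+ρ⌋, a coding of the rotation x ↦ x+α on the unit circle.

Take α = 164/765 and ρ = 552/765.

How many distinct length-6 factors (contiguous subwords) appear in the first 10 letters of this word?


t_n = ⌊(n·164+552)/765⌋ for n = 0 … 10:
  n=0…9: ⌊552/765⌋=0 ⌊716/765⌋=0 ⌊880/765⌋=1 ⌊1044/765⌋=1 ⌊1208/765⌋=1 ⌊1372/765⌋=1 ⌊1536/765⌋=2 ⌊1700/765⌋=2 ⌊1864/765⌋=2 ⌊2028/765⌋=2
  n=10: ⌊2192/765⌋=2
s_n = t_(n+1) − t_n for n = 0 … 9 gives
prefix = 0100010000
slide a length-6 window over [0..5] … [4..9] (5 windows); first occurrence of each distinct factor:
  [  0..  5] 010001
  [  1..  6] 100010
  [  2..  7] 000100
  [  3..  8] 001000
  [  4..  9] 010000
distinct factors: {000100, 001000, 010000, 010001, 100010}
count = 5  (Sturmian bound for length 6 is 7)

5


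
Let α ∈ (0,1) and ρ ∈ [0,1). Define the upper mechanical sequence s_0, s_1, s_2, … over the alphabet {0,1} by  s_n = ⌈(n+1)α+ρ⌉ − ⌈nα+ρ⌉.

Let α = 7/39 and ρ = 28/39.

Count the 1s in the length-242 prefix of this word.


44

#1s = Σ_{n=0}^{241} s_n = Σ_{n=0}^{241} (⌈(n+1)α+ρ⌉ − ⌈nα+ρ⌉)
the sum telescopes: every ⌈nα+ρ⌉ with 0 < n < 242 appears once with + and once with −, leaving ⌈242α+ρ⌉ − ⌈0·α+ρ⌉
242α + ρ = (242·7 + 28) / 39 = 1722/39
ρ = 28/39
⌈1722/39⌉ = 45,  ⌈28/39⌉ = 1
#1s = 45 − 1 = 44


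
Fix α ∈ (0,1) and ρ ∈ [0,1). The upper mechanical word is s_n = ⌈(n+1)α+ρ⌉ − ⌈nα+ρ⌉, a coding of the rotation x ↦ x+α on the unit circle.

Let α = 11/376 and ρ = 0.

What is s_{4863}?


(n+1)α + ρ = (4864·11) / 376 = 53504/376
nα + ρ     = (4863·11) / 376 = 53493/376
⌈53504/376⌉ = 143,  ⌈53493/376⌉ = 143
s_{4863} = 143 − 143 = 0

0


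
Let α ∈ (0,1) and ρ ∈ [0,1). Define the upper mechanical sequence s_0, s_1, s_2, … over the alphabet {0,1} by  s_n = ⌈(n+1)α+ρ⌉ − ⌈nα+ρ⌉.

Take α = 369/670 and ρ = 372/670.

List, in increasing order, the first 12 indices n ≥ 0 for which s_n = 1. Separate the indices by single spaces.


0 2 4 6 8 9 11 13 15 17 18 20

n=0: ⌈741/670⌉−⌈372/670⌉ = 2−1 = 1  ← one
n=1: ⌈1110/670⌉−⌈741/670⌉ = 2−2 = 0
n=2: ⌈1479/670⌉−⌈1110/670⌉ = 3−2 = 1  ← one
n=3: ⌈1848/670⌉−⌈1479/670⌉ = 3−3 = 0
n=4: ⌈2217/670⌉−⌈1848/670⌉ = 4−3 = 1  ← one
n=5: ⌈2586/670⌉−⌈2217/670⌉ = 4−4 = 0
n=6: ⌈2955/670⌉−⌈2586/670⌉ = 5−4 = 1  ← one
n=7: ⌈3324/670⌉−⌈2955/670⌉ = 5−5 = 0
n=8: ⌈3693/670⌉−⌈3324/670⌉ = 6−5 = 1  ← one
n=9: ⌈4062/670⌉−⌈3693/670⌉ = 7−6 = 1  ← one
n=10: ⌈4431/670⌉−⌈4062/670⌉ = 7−7 = 0
n=11: ⌈4800/670⌉−⌈4431/670⌉ = 8−7 = 1  ← one
n=12: ⌈5169/670⌉−⌈4800/670⌉ = 8−8 = 0
n=13: ⌈5538/670⌉−⌈5169/670⌉ = 9−8 = 1  ← one
n=14: ⌈5907/670⌉−⌈5538/670⌉ = 9−9 = 0
n=15: ⌈6276/670⌉−⌈5907/670⌉ = 10−9 = 1  ← one
n=16: ⌈6645/670⌉−⌈6276/670⌉ = 10−10 = 0
n=17: ⌈7014/670⌉−⌈6645/670⌉ = 11−10 = 1  ← one
n=18: ⌈7383/670⌉−⌈7014/670⌉ = 12−11 = 1  ← one
n=19: ⌈7752/670⌉−⌈7383/670⌉ = 12−12 = 0
n=20: ⌈8121/670⌉−⌈7752/670⌉ = 13−12 = 1  ← one
positions of the first 12 ones: 0 2 4 6 8 9 11 13 15 17 18 20


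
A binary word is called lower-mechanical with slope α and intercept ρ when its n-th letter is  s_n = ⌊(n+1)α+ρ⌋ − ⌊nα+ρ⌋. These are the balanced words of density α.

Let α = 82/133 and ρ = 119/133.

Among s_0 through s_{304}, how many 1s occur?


188

#1s = Σ_{n=0}^{304} s_n = Σ_{n=0}^{304} (⌊(n+1)α+ρ⌋ − ⌊nα+ρ⌋)
the sum telescopes: every ⌊nα+ρ⌋ with 0 < n < 305 appears once with + and once with −, leaving ⌊305α+ρ⌋ − ⌊0·α+ρ⌋
305α + ρ = (305·82 + 119) / 133 = 25129/133
ρ = 119/133
⌊25129/133⌋ = 188,  ⌊119/133⌋ = 0
#1s = 188 − 0 = 188


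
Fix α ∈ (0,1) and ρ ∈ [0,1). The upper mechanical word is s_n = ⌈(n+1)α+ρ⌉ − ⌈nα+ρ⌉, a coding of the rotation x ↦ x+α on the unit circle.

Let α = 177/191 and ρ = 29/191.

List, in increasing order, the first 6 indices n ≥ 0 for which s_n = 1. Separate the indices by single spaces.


0 1 3 4 5 6

n=0: ⌈206/191⌉−⌈29/191⌉ = 2−1 = 1  ← one
n=1: ⌈383/191⌉−⌈206/191⌉ = 3−2 = 1  ← one
n=2: ⌈560/191⌉−⌈383/191⌉ = 3−3 = 0
n=3: ⌈737/191⌉−⌈560/191⌉ = 4−3 = 1  ← one
n=4: ⌈914/191⌉−⌈737/191⌉ = 5−4 = 1  ← one
n=5: ⌈1091/191⌉−⌈914/191⌉ = 6−5 = 1  ← one
n=6: ⌈1268/191⌉−⌈1091/191⌉ = 7−6 = 1  ← one
positions of the first 6 ones: 0 1 3 4 5 6


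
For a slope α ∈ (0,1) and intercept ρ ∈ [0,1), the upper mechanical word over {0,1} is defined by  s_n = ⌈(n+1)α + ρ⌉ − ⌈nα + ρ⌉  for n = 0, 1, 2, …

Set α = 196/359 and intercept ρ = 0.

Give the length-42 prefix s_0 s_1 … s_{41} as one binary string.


110101010110101010101101010101011010101010

n=0: ⌈(1·196)/359⌉ − ⌈(0·196)/359⌉ = ⌈196/359⌉ − ⌈0/359⌉ = 1 − 0 = 1
n=1: ⌈(2·196)/359⌉ − ⌈(1·196)/359⌉ = ⌈392/359⌉ − ⌈196/359⌉ = 2 − 1 = 1
n=2: ⌈(3·196)/359⌉ − ⌈(2·196)/359⌉ = ⌈588/359⌉ − ⌈392/359⌉ = 2 − 2 = 0
n=3: ⌈(4·196)/359⌉ − ⌈(3·196)/359⌉ = ⌈784/359⌉ − ⌈588/359⌉ = 3 − 2 = 1
n=4: ⌈(5·196)/359⌉ − ⌈(4·196)/359⌉ = ⌈980/359⌉ − ⌈784/359⌉ = 3 − 3 = 0
n=5: ⌈(6·196)/359⌉ − ⌈(5·196)/359⌉ = ⌈1176/359⌉ − ⌈980/359⌉ = 4 − 3 = 1
n=6: ⌈(7·196)/359⌉ − ⌈(6·196)/359⌉ = ⌈1372/359⌉ − ⌈1176/359⌉ = 4 − 4 = 0
n=7: ⌈(8·196)/359⌉ − ⌈(7·196)/359⌉ = ⌈1568/359⌉ − ⌈1372/359⌉ = 5 − 4 = 1
n=8: ⌈(9·196)/359⌉ − ⌈(8·196)/359⌉ = ⌈1764/359⌉ − ⌈1568/359⌉ = 5 − 5 = 0
n=9: ⌈(10·196)/359⌉ − ⌈(9·196)/359⌉ = ⌈1960/359⌉ − ⌈1764/359⌉ = 6 − 5 = 1
n=10: ⌈(11·196)/359⌉ − ⌈(10·196)/359⌉ = ⌈2156/359⌉ − ⌈1960/359⌉ = 7 − 6 = 1
n=11: ⌈(12·196)/359⌉ − ⌈(11·196)/359⌉ = ⌈2352/359⌉ − ⌈2156/359⌉ = 7 − 7 = 0
n=12: ⌈(13·196)/359⌉ − ⌈(12·196)/359⌉ = ⌈2548/359⌉ − ⌈2352/359⌉ = 8 − 7 = 1
n=13: ⌈(14·196)/359⌉ − ⌈(13·196)/359⌉ = ⌈2744/359⌉ − ⌈2548/359⌉ = 8 − 8 = 0
n=14: ⌈(15·196)/359⌉ − ⌈(14·196)/359⌉ = ⌈2940/359⌉ − ⌈2744/359⌉ = 9 − 8 = 1
n=15: ⌈(16·196)/359⌉ − ⌈(15·196)/359⌉ = ⌈3136/359⌉ − ⌈2940/359⌉ = 9 − 9 = 0
n=16: ⌈(17·196)/359⌉ − ⌈(16·196)/359⌉ = ⌈3332/359⌉ − ⌈3136/359⌉ = 10 − 9 = 1
n=17: ⌈(18·196)/359⌉ − ⌈(17·196)/359⌉ = ⌈3528/359⌉ − ⌈3332/359⌉ = 10 − 10 = 0
n=18: ⌈(19·196)/359⌉ − ⌈(18·196)/359⌉ = ⌈3724/359⌉ − ⌈3528/359⌉ = 11 − 10 = 1
n=19: ⌈(20·196)/359⌉ − ⌈(19·196)/359⌉ = ⌈3920/359⌉ − ⌈3724/359⌉ = 11 − 11 = 0
n=20: ⌈(21·196)/359⌉ − ⌈(20·196)/359⌉ = ⌈4116/359⌉ − ⌈3920/359⌉ = 12 − 11 = 1
n=21: ⌈(22·196)/359⌉ − ⌈(21·196)/359⌉ = ⌈4312/359⌉ − ⌈4116/359⌉ = 13 − 12 = 1
n=22: ⌈(23·196)/359⌉ − ⌈(22·196)/359⌉ = ⌈4508/359⌉ − ⌈4312/359⌉ = 13 − 13 = 0
n=23: ⌈(24·196)/359⌉ − ⌈(23·196)/359⌉ = ⌈4704/359⌉ − ⌈4508/359⌉ = 14 − 13 = 1
n=24: ⌈(25·196)/359⌉ − ⌈(24·196)/359⌉ = ⌈4900/359⌉ − ⌈4704/359⌉ = 14 − 14 = 0
n=25: ⌈(26·196)/359⌉ − ⌈(25·196)/359⌉ = ⌈5096/359⌉ − ⌈4900/359⌉ = 15 − 14 = 1
n=26: ⌈(27·196)/359⌉ − ⌈(26·196)/359⌉ = ⌈5292/359⌉ − ⌈5096/359⌉ = 15 − 15 = 0
n=27: ⌈(28·196)/359⌉ − ⌈(27·196)/359⌉ = ⌈5488/359⌉ − ⌈5292/359⌉ = 16 − 15 = 1
n=28: ⌈(29·196)/359⌉ − ⌈(28·196)/359⌉ = ⌈5684/359⌉ − ⌈5488/359⌉ = 16 − 16 = 0
n=29: ⌈(30·196)/359⌉ − ⌈(29·196)/359⌉ = ⌈5880/359⌉ − ⌈5684/359⌉ = 17 − 16 = 1
n=30: ⌈(31·196)/359⌉ − ⌈(30·196)/359⌉ = ⌈6076/359⌉ − ⌈5880/359⌉ = 17 − 17 = 0
n=31: ⌈(32·196)/359⌉ − ⌈(31·196)/359⌉ = ⌈6272/359⌉ − ⌈6076/359⌉ = 18 − 17 = 1
n=32: ⌈(33·196)/359⌉ − ⌈(32·196)/359⌉ = ⌈6468/359⌉ − ⌈6272/359⌉ = 19 − 18 = 1
n=33: ⌈(34·196)/359⌉ − ⌈(33·196)/359⌉ = ⌈6664/359⌉ − ⌈6468/359⌉ = 19 − 19 = 0
n=34: ⌈(35·196)/359⌉ − ⌈(34·196)/359⌉ = ⌈6860/359⌉ − ⌈6664/359⌉ = 20 − 19 = 1
n=35: ⌈(36·196)/359⌉ − ⌈(35·196)/359⌉ = ⌈7056/359⌉ − ⌈6860/359⌉ = 20 − 20 = 0
n=36: ⌈(37·196)/359⌉ − ⌈(36·196)/359⌉ = ⌈7252/359⌉ − ⌈7056/359⌉ = 21 − 20 = 1
n=37: ⌈(38·196)/359⌉ − ⌈(37·196)/359⌉ = ⌈7448/359⌉ − ⌈7252/359⌉ = 21 − 21 = 0
n=38: ⌈(39·196)/359⌉ − ⌈(38·196)/359⌉ = ⌈7644/359⌉ − ⌈7448/359⌉ = 22 − 21 = 1
n=39: ⌈(40·196)/359⌉ − ⌈(39·196)/359⌉ = ⌈7840/359⌉ − ⌈7644/359⌉ = 22 − 22 = 0
n=40: ⌈(41·196)/359⌉ − ⌈(40·196)/359⌉ = ⌈8036/359⌉ − ⌈7840/359⌉ = 23 − 22 = 1
n=41: ⌈(42·196)/359⌉ − ⌈(41·196)/359⌉ = ⌈8232/359⌉ − ⌈8036/359⌉ = 23 − 23 = 0


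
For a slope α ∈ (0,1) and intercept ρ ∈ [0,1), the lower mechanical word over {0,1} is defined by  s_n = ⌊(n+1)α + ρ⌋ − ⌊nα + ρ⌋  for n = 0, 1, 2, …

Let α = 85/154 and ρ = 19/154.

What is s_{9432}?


(n+1)α + ρ = (9433·85 + 19) / 154 = 801824/154
nα + ρ     = (9432·85 + 19) / 154 = 801739/154
⌊801824/154⌋ = 5206,  ⌊801739/154⌋ = 5206
s_{9432} = 5206 − 5206 = 0

0


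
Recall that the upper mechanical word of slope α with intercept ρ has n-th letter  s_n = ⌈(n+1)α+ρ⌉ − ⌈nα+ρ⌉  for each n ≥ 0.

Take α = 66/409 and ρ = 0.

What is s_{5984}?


0

(n+1)α + ρ = (5985·66) / 409 = 395010/409
nα + ρ     = (5984·66) / 409 = 394944/409
⌈395010/409⌉ = 966,  ⌈394944/409⌉ = 966
s_{5984} = 966 − 966 = 0


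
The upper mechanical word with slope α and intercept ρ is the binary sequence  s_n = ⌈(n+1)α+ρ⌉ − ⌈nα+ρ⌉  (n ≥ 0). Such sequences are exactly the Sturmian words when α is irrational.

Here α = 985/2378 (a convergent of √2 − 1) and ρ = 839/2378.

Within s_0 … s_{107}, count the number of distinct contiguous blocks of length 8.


9

t_n = ⌈(n·985+839)/2378⌉ for n = 0 … 108:
  n=0…9: ⌈839/2378⌉=1 ⌈1824/2378⌉=1 ⌈2809/2378⌉=2 ⌈3794/2378⌉=2 ⌈4779/2378⌉=3 ⌈5764/2378⌉=3 ⌈6749/2378⌉=3 ⌈7734/2378⌉=4 ⌈8719/2378⌉=4 ⌈9704/2378⌉=5
  n=10…19: ⌈10689/2378⌉=5 ⌈11674/2378⌉=5 ⌈12659/2378⌉=6 ⌈13644/2378⌉=6 ⌈14629/2378⌉=7 ⌈15614/2378⌉=7 ⌈16599/2378⌉=7 ⌈17584/2378⌉=8 ⌈18569/2378⌉=8 ⌈19554/2378⌉=9
  n=20…29: ⌈20539/2378⌉=9 ⌈21524/2378⌉=10 ⌈22509/2378⌉=10 ⌈23494/2378⌉=10 ⌈24479/2378⌉=11 ⌈25464/2378⌉=11 ⌈26449/2378⌉=12 ⌈27434/2378⌉=12 ⌈28419/2378⌉=12 ⌈29404/2378⌉=13
  n=30…39: ⌈30389/2378⌉=13 ⌈31374/2378⌉=14 ⌈32359/2378⌉=14 ⌈33344/2378⌉=15 ⌈34329/2378⌉=15 ⌈35314/2378⌉=15 ⌈36299/2378⌉=16 ⌈37284/2378⌉=16 ⌈38269/2378⌉=17 ⌈39254/2378⌉=17
  n=40…49: ⌈40239/2378⌉=17 ⌈41224/2378⌉=18 ⌈42209/2378⌉=18 ⌈43194/2378⌉=19 ⌈44179/2378⌉=19 ⌈45164/2378⌉=19 ⌈46149/2378⌉=20 ⌈47134/2378⌉=20 ⌈48119/2378⌉=21 ⌈49104/2378⌉=21
  n=50…59: ⌈50089/2378⌉=22 ⌈51074/2378⌉=22 ⌈52059/2378⌉=22 ⌈53044/2378⌉=23 ⌈54029/2378⌉=23 ⌈55014/2378⌉=24 ⌈55999/2378⌉=24 ⌈56984/2378⌉=24 ⌈57969/2378⌉=25 ⌈58954/2378⌉=25
  n=60…69: ⌈59939/2378⌉=26 ⌈60924/2378⌉=26 ⌈61909/2378⌉=27 ⌈62894/2378⌉=27 ⌈63879/2378⌉=27 ⌈64864/2378⌉=28 ⌈65849/2378⌉=28 ⌈66834/2378⌉=29 ⌈67819/2378⌉=29 ⌈68804/2378⌉=29
  n=70…79: ⌈69789/2378⌉=30 ⌈70774/2378⌉=30 ⌈71759/2378⌉=31 ⌈72744/2378⌉=31 ⌈73729/2378⌉=32 ⌈74714/2378⌉=32 ⌈75699/2378⌉=32 ⌈76684/2378⌉=33 ⌈77669/2378⌉=33 ⌈78654/2378⌉=34
  n=80…89: ⌈79639/2378⌉=34 ⌈80624/2378⌉=34 ⌈81609/2378⌉=35 ⌈82594/2378⌉=35 ⌈83579/2378⌉=36 ⌈84564/2378⌉=36 ⌈85549/2378⌉=36 ⌈86534/2378⌉=37 ⌈87519/2378⌉=37 ⌈88504/2378⌉=38
  n=90…99: ⌈89489/2378⌉=38 ⌈90474/2378⌉=39 ⌈91459/2378⌉=39 ⌈92444/2378⌉=39 ⌈93429/2378⌉=40 ⌈94414/2378⌉=40 ⌈95399/2378⌉=41 ⌈96384/2378⌉=41 ⌈97369/2378⌉=41 ⌈98354/2378⌉=42
  n=100…108: ⌈99339/2378⌉=42 ⌈100324/2378⌉=43 ⌈101309/2378⌉=43 ⌈102294/2378⌉=44 ⌈103279/2378⌉=44 ⌈104264/2378⌉=44 ⌈105249/2378⌉=45 ⌈106234/2378⌉=45 ⌈107219/2378⌉=46
s_n = t_(n+1) − t_n for n = 0 … 107 gives
prefix = 010100101001010010101001010010101001010010100101010010100101010010100101010010100101001010100101001010100101
slide a length-8 window over [0..7] … [100..107] (101 windows); first occurrence of each distinct factor:
  [  0..  7] 01010010
  [  1..  8] 10100101
  [  2..  9] 01001010
  [  3.. 10] 10010100
  [  4.. 11] 00101001
  [ 13.. 20] 10010101
  [ 14.. 21] 00101010
  [ 15.. 22] 01010100
  [ 16.. 23] 10101001
  (the other 92 windows repeat one of these)
distinct factors: {00101001, 00101010, 01001010, 01010010, 01010100, 10010100, 10010101, 10100101, 10101001}
count = 9  (Sturmian bound for length 8 is 9)


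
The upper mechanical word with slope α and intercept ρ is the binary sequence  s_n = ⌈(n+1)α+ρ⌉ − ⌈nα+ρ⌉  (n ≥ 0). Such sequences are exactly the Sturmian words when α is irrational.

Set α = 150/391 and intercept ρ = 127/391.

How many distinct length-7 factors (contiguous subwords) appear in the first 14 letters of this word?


8

t_n = ⌈(n·150+127)/391⌉ for n = 0 … 14:
  n=0…9: ⌈127/391⌉=1 ⌈277/391⌉=1 ⌈427/391⌉=2 ⌈577/391⌉=2 ⌈727/391⌉=2 ⌈877/391⌉=3 ⌈1027/391⌉=3 ⌈1177/391⌉=4 ⌈1327/391⌉=4 ⌈1477/391⌉=4
  n=10…14: ⌈1627/391⌉=5 ⌈1777/391⌉=5 ⌈1927/391⌉=5 ⌈2077/391⌉=6 ⌈2227/391⌉=6
s_n = t_(n+1) − t_n for n = 0 … 13 gives
prefix = 01001010010010
slide a length-7 window over [0..6] … [7..13] (8 windows); first occurrence of each distinct factor:
  [  0..  6] 0100101
  [  1..  7] 1001010
  [  2..  8] 0010100
  [  3..  9] 0101001
  [  4.. 10] 1010010
  [  5.. 11] 0100100
  [  6.. 12] 1001001
  [  7.. 13] 0010010
distinct factors: {0010010, 0010100, 0100100, 0100101, 0101001, 1001001, 1001010, 1010010}
count = 8  (Sturmian bound for length 7 is 8)


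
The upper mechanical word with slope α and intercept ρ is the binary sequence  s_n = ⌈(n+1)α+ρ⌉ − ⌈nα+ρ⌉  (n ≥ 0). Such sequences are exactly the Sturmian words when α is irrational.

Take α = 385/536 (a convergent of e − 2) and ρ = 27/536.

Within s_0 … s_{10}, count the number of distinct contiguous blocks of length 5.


6

t_n = ⌈(n·385+27)/536⌉ for n = 0 … 11:
  n=0…9: ⌈27/536⌉=1 ⌈412/536⌉=1 ⌈797/536⌉=2 ⌈1182/536⌉=3 ⌈1567/536⌉=3 ⌈1952/536⌉=4 ⌈2337/536⌉=5 ⌈2722/536⌉=6 ⌈3107/536⌉=6 ⌈3492/536⌉=7
  n=10…11: ⌈3877/536⌉=8 ⌈4262/536⌉=8
s_n = t_(n+1) − t_n for n = 0 … 10 gives
prefix = 01101110110
slide a length-5 window over [0..4] … [6..10] (7 windows); first occurrence of each distinct factor:
  [  0..  4] 01101
  [  1..  5] 11011
  [  2..  6] 10111
  [  3..  7] 01110
  [  4..  8] 11101
  [  6.. 10] 10110
  (the other 1 window repeats one of these)
distinct factors: {01101, 01110, 10110, 10111, 11011, 11101}
count = 6  (Sturmian bound for length 5 is 6)
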